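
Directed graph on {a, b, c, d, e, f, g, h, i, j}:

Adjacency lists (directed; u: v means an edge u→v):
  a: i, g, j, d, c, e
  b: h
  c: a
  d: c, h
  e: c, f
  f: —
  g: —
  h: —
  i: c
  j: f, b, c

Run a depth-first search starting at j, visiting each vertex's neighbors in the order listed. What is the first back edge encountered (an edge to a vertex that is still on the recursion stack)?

i→c

DFS from j (visiting each vertex's neighbors in the order listed); mark gray on enter, black on exit:
j gray
  f gray
  f black
  b gray
    h gray
    h black
  b black
  c gray
    a gray
      i gray
        i→c: c is gray → back edge
First back edge: i → c.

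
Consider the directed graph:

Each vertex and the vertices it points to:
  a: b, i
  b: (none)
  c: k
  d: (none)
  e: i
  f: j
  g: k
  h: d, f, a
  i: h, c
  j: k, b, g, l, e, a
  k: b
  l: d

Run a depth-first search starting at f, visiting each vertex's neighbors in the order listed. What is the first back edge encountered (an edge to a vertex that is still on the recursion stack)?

h->f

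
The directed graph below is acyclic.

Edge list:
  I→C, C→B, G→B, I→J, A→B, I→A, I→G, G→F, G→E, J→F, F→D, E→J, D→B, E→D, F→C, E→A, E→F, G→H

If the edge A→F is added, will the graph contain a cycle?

No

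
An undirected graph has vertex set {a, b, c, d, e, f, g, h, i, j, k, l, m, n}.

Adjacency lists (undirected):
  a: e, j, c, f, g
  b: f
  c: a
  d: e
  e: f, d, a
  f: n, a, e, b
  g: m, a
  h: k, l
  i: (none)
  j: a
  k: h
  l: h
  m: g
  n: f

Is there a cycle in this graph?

Yes

DFS, tracking each vertex's parent; an edge to a visited non-parent vertex closes a cycle.
Start from c:
visit c (parent –)
  visit a (parent c)
    visit e (parent a)
      visit f (parent e)
        visit n (parent f)
          n–f: parent, skip
        f–a: a visited and ≠ parent → cycle
Cycle: a – e – f – a.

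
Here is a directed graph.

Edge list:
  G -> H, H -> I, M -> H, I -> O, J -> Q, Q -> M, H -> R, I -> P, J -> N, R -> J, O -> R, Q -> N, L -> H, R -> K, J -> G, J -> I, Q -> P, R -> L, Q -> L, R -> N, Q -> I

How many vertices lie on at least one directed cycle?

A vertex is on a directed cycle iff it belongs to a strongly connected component of size ≥ 2 (or has a self-loop).
The vertices on cycles are {G, H, I, J, L, M, O, Q, R} — 9 in total.

9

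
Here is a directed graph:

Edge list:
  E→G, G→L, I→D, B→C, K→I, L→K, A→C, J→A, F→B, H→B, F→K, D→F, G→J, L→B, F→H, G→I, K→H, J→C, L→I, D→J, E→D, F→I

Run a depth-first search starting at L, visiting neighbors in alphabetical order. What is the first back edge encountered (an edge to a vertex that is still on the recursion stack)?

DFS from L (visiting neighbors in alphabetical order); mark gray on enter, black on exit:
L gray
  B gray
    C gray
    C black
  B black
  I gray
    D gray
      F gray
        F→B: B black — skip
        H gray
          H→B: B black — skip
        H black
        F→I: I is gray → back edge
First back edge: F → I.

F->I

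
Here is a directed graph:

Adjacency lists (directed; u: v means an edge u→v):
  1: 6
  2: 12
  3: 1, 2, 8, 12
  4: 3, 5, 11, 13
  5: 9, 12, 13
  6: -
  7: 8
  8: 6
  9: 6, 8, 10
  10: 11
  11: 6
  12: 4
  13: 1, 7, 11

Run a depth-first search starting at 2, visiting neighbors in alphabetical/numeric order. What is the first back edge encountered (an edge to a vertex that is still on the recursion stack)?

3->2

DFS from 2 (visiting neighbors in alphabetical/numeric order); mark gray on enter, black on exit:
2 gray
  12 gray
    4 gray
      3 gray
        1 gray
          6 gray
          6 black
        1 black
        3→2: 2 is gray → back edge
First back edge: 3 → 2.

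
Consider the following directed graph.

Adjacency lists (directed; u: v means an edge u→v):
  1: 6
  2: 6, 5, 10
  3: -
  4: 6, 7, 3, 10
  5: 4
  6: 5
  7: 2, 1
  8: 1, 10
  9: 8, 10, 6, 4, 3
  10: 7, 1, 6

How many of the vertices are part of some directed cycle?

7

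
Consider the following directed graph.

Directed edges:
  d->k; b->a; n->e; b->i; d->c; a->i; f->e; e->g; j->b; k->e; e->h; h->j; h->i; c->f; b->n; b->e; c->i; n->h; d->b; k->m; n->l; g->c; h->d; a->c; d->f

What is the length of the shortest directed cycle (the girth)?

4

For each vertex v, BFS finds the shortest path from v back to v.
The shortest such closed walk is h → j → b → n → h, length 4.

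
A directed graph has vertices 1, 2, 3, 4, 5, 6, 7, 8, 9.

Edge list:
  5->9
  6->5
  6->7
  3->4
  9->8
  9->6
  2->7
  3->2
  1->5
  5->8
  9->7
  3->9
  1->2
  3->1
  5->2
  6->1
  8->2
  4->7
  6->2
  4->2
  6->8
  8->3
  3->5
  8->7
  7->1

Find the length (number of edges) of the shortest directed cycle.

3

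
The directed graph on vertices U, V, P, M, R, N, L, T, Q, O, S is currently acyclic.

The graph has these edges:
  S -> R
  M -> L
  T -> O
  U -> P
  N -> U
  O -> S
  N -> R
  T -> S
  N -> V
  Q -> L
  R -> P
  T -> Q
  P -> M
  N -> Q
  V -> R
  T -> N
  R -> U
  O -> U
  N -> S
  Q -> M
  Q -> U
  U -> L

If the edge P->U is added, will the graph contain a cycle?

Adding P→U creates a cycle iff U can already reach P.
Path from U: U → P.
So U → … → P → U is a cycle.

Yes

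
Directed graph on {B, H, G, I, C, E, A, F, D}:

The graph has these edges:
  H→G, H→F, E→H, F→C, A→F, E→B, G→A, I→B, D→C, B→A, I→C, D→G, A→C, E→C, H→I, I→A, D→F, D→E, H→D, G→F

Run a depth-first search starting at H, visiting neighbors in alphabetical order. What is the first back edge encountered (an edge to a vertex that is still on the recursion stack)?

DFS from H (visiting neighbors in alphabetical order); mark gray on enter, black on exit:
H gray
  D gray
    C gray
    C black
    E gray
      B gray
        A gray
          A→C: C black — skip
          F gray
            F→C: C black — skip
          F black
        A black
      B black
      E→C: C black — skip
      E→H: H is gray → back edge
First back edge: E → H.

E→H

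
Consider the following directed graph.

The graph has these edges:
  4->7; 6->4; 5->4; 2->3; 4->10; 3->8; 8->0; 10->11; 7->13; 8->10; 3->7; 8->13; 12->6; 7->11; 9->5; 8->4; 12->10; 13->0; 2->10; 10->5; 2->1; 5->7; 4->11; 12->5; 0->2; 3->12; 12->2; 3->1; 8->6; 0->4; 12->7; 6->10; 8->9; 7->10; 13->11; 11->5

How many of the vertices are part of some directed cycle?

13

A vertex is on a directed cycle iff it belongs to a strongly connected component of size ≥ 2 (or has a self-loop).
The vertices on cycles are {0, 2, 3, 4, 5, 6, 7, 8, 9, 10, 11, 12, 13} — 13 in total.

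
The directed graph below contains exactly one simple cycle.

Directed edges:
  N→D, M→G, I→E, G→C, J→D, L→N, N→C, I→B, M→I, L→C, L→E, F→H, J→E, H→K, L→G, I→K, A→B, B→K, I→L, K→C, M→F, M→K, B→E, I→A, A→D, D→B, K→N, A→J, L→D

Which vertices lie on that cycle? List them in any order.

B, D, K, N

DFS with gray/black marking from B:
B gray
  K gray
    C gray
    C black
    N gray
      N→C: C black — skip
      D gray
        D→B: B is gray → back edge
Back edge closes the cycle B → K → N → D → B; its vertices are {B, D, K, N}.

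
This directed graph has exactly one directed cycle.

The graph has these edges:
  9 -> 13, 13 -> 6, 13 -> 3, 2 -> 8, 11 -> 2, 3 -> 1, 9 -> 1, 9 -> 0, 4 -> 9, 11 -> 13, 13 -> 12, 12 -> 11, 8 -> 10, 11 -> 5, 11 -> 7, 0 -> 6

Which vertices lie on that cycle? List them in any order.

DFS with gray/black marking from 13:
13 gray
  6 gray
  6 black
  12 gray
    11 gray
      2 gray
        8 gray
          10 gray
          10 black
        8 black
      2 black
      11→13: 13 is gray → back edge
Back edge closes the cycle 13 → 12 → 11 → 13; its vertices are {11, 12, 13}.

11, 12, 13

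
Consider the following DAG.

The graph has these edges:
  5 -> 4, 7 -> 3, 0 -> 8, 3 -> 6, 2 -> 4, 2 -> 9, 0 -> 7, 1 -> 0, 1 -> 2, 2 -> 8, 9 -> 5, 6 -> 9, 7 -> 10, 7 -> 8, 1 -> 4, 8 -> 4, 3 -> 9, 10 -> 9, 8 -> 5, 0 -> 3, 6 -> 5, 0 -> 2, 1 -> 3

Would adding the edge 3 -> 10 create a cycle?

Adding 3→10 creates a cycle iff 10 can already reach 3.
Explore from 10: no path reaches 3. The graph stays acyclic.

No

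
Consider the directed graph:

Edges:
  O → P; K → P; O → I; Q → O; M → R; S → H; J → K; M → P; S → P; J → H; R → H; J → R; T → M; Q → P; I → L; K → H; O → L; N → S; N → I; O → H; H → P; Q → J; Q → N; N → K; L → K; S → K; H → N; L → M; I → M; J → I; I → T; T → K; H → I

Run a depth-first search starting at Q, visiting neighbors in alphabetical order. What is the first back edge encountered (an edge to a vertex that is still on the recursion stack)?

DFS from Q (visiting neighbors in alphabetical order); mark gray on enter, black on exit:
Q gray
  J gray
    H gray
      I gray
        L gray
          K gray
            K→H: H is gray → back edge
First back edge: K → H.

K→H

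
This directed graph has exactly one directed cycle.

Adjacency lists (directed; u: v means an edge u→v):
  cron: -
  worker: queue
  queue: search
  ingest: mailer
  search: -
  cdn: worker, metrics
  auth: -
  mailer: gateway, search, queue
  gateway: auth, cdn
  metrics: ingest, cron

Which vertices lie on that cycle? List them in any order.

cdn, ingest, mailer, gateway, metrics

DFS with gray/black marking from gateway:
gateway gray
  auth gray
  auth black
  cdn gray
    worker gray
      queue gray
        search gray
        search black
      queue black
    worker black
    metrics gray
      ingest gray
        mailer gray
          mailer→gateway: gateway is gray → back edge
Back edge closes the cycle gateway → cdn → metrics → ingest → mailer → gateway; its vertices are {cdn, ingest, mailer, gateway, metrics}.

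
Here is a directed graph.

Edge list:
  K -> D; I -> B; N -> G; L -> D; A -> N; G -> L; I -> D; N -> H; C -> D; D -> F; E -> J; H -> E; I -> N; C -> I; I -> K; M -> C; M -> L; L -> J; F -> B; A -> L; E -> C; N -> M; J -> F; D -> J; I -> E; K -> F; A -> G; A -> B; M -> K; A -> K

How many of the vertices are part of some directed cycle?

6

A vertex is on a directed cycle iff it belongs to a strongly connected component of size ≥ 2 (or has a self-loop).
The vertices on cycles are {C, E, H, I, M, N} — 6 in total.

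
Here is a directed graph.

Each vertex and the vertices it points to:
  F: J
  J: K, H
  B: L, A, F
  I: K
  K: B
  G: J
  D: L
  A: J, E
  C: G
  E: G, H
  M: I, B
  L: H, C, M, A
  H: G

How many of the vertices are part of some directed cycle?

A vertex is on a directed cycle iff it belongs to a strongly connected component of size ≥ 2 (or has a self-loop).
The vertices on cycles are {A, B, C, E, F, G, H, I, J, K, L, M} — 12 in total.

12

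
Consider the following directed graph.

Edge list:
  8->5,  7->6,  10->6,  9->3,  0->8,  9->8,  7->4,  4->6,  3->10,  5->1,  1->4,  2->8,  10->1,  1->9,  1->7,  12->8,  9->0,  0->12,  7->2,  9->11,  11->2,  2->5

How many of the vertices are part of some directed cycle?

11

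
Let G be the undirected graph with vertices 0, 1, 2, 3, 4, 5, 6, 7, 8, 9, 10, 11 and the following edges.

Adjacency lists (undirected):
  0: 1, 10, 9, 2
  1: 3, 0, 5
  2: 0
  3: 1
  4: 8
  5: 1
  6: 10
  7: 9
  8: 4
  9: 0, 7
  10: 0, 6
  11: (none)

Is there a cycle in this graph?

No

DFS, tracking each vertex's parent; an edge to a visited non-parent vertex closes a cycle.
Start from 8:
visit 8 (parent –)
  visit 4 (parent 8)
    4–8: parent, skip
visit 0 (parent –)
  visit 1 (parent 0)
    visit 3 (parent 1)
      3–1: parent, skip
    1–0: parent, skip
    visit 5 (parent 1)
      5–1: parent, skip
  visit 10 (parent 0)
    10–0: parent, skip
    visit 6 (parent 10)
      6–10: parent, skip
  visit 9 (parent 0)
    9–0: parent, skip
    visit 7 (parent 9)
      7–9: parent, skip
  visit 2 (parent 0)
    2–0: parent, skip
visit 11 (parent –)
No non-parent visited neighbor found — the graph is a forest.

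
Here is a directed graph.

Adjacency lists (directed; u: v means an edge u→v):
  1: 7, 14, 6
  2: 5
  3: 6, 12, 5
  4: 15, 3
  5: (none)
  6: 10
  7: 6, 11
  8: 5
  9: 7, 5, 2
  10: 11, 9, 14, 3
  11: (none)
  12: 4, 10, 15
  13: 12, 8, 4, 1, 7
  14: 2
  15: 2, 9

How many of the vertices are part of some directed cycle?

A vertex is on a directed cycle iff it belongs to a strongly connected component of size ≥ 2 (or has a self-loop).
The vertices on cycles are {3, 4, 6, 7, 9, 10, 12, 15} — 8 in total.

8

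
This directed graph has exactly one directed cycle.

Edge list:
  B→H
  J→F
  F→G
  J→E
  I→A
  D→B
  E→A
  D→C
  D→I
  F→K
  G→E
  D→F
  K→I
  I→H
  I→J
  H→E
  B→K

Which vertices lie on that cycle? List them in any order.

F, I, J, K

DFS with gray/black marking from F:
F gray
  K gray
    I gray
      H gray
        E gray
          A gray
          A black
        E black
      H black
      J gray
        J→F: F is gray → back edge
Back edge closes the cycle F → K → I → J → F; its vertices are {F, I, J, K}.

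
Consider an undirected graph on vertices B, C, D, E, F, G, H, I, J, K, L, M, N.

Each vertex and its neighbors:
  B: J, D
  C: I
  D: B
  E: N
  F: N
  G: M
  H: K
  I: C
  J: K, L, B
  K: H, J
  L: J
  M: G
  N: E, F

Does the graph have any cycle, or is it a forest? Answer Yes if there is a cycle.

DFS, tracking each vertex's parent; an edge to a visited non-parent vertex closes a cycle.
Start from N:
visit N (parent –)
  visit E (parent N)
    E–N: parent, skip
  visit F (parent N)
    F–N: parent, skip
visit B (parent –)
  visit J (parent B)
    visit K (parent J)
      visit H (parent K)
        H–K: parent, skip
      K–J: parent, skip
    visit L (parent J)
      L–J: parent, skip
    J–B: parent, skip
  visit D (parent B)
    D–B: parent, skip
visit C (parent –)
  visit I (parent C)
    I–C: parent, skip
visit G (parent –)
  visit M (parent G)
    M–G: parent, skip
No non-parent visited neighbor found — the graph is a forest.

No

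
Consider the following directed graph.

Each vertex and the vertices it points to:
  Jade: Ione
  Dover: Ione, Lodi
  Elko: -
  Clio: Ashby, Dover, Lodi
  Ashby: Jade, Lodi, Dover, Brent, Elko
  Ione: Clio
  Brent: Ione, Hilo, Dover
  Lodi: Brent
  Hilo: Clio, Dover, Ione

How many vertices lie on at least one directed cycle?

8

A vertex is on a directed cycle iff it belongs to a strongly connected component of size ≥ 2 (or has a self-loop).
The vertices on cycles are {Clio, Hilo, Ione, Jade, Lodi, Ashby, Brent, Dover} — 8 in total.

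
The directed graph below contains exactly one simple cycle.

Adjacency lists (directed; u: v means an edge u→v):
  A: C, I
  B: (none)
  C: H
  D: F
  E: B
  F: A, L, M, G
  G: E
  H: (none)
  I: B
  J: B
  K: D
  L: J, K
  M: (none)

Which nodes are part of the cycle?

D, F, K, L

DFS with gray/black marking from F:
F gray
  A gray
    C gray
      H gray
      H black
    C black
    I gray
      B gray
      B black
    I black
  A black
  L gray
    J gray
      J→B: B black — skip
    J black
    K gray
      D gray
        D→F: F is gray → back edge
Back edge closes the cycle F → L → K → D → F; its vertices are {D, F, K, L}.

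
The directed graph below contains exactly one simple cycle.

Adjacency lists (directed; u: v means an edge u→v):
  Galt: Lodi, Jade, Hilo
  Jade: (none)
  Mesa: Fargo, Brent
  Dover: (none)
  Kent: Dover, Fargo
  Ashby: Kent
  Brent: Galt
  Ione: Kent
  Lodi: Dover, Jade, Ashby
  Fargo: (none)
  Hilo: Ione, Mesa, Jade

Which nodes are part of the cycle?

DFS with gray/black marking from Galt:
Galt gray
  Lodi gray
    Dover gray
    Dover black
    Jade gray
    Jade black
    Ashby gray
      Kent gray
        Kent→Dover: Dover black — skip
        Fargo gray
        Fargo black
      Kent black
    Ashby black
  Lodi black
  Galt→Jade: Jade black — skip
  Hilo gray
    Ione gray
      Ione→Kent: Kent black — skip
    Ione black
    Mesa gray
      Mesa→Fargo: Fargo black — skip
      Brent gray
        Brent→Galt: Galt is gray → back edge
Back edge closes the cycle Galt → Hilo → Mesa → Brent → Galt; its vertices are {Galt, Hilo, Mesa, Brent}.

Galt, Hilo, Mesa, Brent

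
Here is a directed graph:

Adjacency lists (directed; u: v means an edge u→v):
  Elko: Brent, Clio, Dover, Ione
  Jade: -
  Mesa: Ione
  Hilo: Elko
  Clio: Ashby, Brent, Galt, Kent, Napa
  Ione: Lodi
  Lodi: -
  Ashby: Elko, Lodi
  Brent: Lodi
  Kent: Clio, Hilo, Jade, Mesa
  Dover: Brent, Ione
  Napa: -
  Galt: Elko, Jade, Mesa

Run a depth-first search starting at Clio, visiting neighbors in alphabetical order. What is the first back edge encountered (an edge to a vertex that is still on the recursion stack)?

Elko->Clio

DFS from Clio (visiting neighbors in alphabetical order); mark gray on enter, black on exit:
Clio gray
  Ashby gray
    Elko gray
      Brent gray
        Lodi gray
        Lodi black
      Brent black
      Elko→Clio: Clio is gray → back edge
First back edge: Elko → Clio.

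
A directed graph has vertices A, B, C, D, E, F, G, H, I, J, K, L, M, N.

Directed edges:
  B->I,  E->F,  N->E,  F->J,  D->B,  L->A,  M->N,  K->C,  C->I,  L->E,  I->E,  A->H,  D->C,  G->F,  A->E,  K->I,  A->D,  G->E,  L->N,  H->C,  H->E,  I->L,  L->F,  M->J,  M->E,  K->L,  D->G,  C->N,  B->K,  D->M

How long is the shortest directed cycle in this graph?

5

For each vertex v, BFS finds the shortest path from v back to v.
The shortest such closed walk is A → H → C → I → L → A, length 5.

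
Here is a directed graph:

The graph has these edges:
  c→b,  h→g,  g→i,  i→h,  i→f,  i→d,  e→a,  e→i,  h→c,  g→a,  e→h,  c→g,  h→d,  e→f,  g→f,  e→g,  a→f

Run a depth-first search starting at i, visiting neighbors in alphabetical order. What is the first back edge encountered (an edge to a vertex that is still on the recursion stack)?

g->i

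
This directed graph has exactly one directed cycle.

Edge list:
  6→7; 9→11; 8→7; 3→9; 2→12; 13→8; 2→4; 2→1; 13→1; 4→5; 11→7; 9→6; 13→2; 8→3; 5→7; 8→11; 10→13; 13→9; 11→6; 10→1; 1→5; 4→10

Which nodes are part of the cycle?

2, 4, 10, 13

DFS with gray/black marking from 10:
10 gray
  13 gray
    9 gray
      11 gray
        6 gray
          7 gray
          7 black
        6 black
        11→7: 7 black — skip
      11 black
      9→6: 6 black — skip
    9 black
    1 gray
      5 gray
        5→7: 7 black — skip
      5 black
    1 black
    8 gray
      8→11: 11 black — skip
      3 gray
        3→9: 9 black — skip
      3 black
      8→7: 7 black — skip
    8 black
    2 gray
      4 gray
        4→5: 5 black — skip
        4→10: 10 is gray → back edge
Back edge closes the cycle 10 → 13 → 2 → 4 → 10; its vertices are {2, 4, 10, 13}.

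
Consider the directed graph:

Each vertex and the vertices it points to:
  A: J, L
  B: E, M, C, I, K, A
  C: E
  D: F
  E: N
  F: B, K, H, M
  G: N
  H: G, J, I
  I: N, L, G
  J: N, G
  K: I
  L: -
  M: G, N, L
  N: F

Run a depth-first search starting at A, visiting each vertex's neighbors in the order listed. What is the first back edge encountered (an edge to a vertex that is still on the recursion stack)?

E→N

DFS from A (visiting each vertex's neighbors in the order listed); mark gray on enter, black on exit:
A gray
  J gray
    N gray
      F gray
        B gray
          E gray
            E→N: N is gray → back edge
First back edge: E → N.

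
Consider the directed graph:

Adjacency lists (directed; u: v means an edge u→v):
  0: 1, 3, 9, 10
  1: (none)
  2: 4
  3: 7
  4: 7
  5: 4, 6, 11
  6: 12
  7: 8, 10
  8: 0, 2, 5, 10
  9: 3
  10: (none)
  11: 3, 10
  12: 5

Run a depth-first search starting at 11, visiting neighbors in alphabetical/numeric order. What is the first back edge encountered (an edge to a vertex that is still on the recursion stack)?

DFS from 11 (visiting neighbors in alphabetical/numeric order); mark gray on enter, black on exit:
11 gray
  3 gray
    7 gray
      8 gray
        0 gray
          1 gray
          1 black
          0→3: 3 is gray → back edge
First back edge: 0 → 3.

0->3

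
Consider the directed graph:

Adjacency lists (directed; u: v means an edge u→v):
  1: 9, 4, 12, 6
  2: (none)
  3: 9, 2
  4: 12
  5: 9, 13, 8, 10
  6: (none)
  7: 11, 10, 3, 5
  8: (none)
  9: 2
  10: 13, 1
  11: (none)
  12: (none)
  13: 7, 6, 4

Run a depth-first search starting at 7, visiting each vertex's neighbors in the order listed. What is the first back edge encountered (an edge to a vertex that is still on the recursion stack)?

13→7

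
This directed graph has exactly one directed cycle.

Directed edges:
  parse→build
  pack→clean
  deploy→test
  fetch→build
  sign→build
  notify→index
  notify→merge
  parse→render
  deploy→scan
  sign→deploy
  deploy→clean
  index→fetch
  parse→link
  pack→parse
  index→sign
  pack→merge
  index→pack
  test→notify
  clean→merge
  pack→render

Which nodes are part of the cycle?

DFS with gray/black marking from index:
index gray
  fetch gray
    build gray
    build black
  fetch black
  pack gray
    clean gray
      merge gray
      merge black
    clean black
    pack→merge: merge black — skip
    render gray
    render black
    parse gray
      link gray
      link black
      parse→render: render black — skip
      parse→build: build black — skip
    parse black
  pack black
  sign gray
    sign→build: build black — skip
    deploy gray
      scan gray
      scan black
      test gray
        notify gray
          notify→merge: merge black — skip
          notify→index: index is gray → back edge
Back edge closes the cycle index → sign → deploy → test → notify → index; its vertices are {sign, test, index, deploy, notify}.

sign, test, index, deploy, notify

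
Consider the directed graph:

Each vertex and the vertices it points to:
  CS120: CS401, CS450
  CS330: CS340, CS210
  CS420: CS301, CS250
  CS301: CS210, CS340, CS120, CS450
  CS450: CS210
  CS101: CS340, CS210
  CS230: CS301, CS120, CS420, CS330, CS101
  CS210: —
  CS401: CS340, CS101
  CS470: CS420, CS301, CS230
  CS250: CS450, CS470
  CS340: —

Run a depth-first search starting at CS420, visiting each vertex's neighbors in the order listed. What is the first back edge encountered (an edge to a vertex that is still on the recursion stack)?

DFS from CS420 (visiting each vertex's neighbors in the order listed); mark gray on enter, black on exit:
CS420 gray
  CS301 gray
    CS210 gray
    CS210 black
    CS340 gray
    CS340 black
    CS120 gray
      CS401 gray
        CS401→CS340: CS340 black — skip
        CS101 gray
          CS101→CS340: CS340 black — skip
          CS101→CS210: CS210 black — skip
        CS101 black
      CS401 black
      CS450 gray
        CS450→CS210: CS210 black — skip
      CS450 black
    CS120 black
    CS301→CS450: CS450 black — skip
  CS301 black
  CS250 gray
    CS250→CS450: CS450 black — skip
    CS470 gray
      CS470→CS420: CS420 is gray → back edge
First back edge: CS470 → CS420.

CS470→CS420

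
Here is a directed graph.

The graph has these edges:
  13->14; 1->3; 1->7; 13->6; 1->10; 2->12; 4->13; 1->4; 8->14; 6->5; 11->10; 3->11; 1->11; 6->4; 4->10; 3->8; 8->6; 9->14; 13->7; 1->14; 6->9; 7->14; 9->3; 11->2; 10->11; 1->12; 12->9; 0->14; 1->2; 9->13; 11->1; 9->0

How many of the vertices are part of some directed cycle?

11

A vertex is on a directed cycle iff it belongs to a strongly connected component of size ≥ 2 (or has a self-loop).
The vertices on cycles are {1, 2, 3, 4, 6, 8, 9, 10, 11, 12, 13} — 11 in total.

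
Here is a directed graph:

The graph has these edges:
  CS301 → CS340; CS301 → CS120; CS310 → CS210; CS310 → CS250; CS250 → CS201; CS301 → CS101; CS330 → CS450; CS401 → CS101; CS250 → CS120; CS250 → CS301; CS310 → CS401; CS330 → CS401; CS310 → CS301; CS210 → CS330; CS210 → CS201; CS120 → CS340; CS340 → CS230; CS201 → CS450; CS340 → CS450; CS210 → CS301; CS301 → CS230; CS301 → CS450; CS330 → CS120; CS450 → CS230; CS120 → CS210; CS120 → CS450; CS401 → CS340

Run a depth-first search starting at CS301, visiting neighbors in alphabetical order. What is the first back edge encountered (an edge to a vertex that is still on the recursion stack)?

DFS from CS301 (visiting neighbors in alphabetical order); mark gray on enter, black on exit:
CS301 gray
  CS101 gray
  CS101 black
  CS120 gray
    CS210 gray
      CS201 gray
        CS450 gray
          CS230 gray
          CS230 black
        CS450 black
      CS201 black
      CS210→CS301: CS301 is gray → back edge
First back edge: CS210 → CS301.

CS210→CS301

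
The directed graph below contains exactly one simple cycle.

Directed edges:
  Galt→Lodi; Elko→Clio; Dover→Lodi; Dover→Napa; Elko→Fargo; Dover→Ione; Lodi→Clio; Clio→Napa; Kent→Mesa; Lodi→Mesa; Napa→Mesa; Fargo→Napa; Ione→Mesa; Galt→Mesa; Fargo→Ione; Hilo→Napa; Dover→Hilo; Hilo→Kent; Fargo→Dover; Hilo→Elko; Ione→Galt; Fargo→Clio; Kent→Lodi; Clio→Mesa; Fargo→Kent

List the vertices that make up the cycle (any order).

DFS with gray/black marking from Dover:
Dover gray
  Lodi gray
    Mesa gray
    Mesa black
    Clio gray
      Napa gray
        Napa→Mesa: Mesa black — skip
      Napa black
      Clio→Mesa: Mesa black — skip
    Clio black
  Lodi black
  Dover→Napa: Napa black — skip
  Hilo gray
    Kent gray
      Kent→Lodi: Lodi black — skip
      Kent→Mesa: Mesa black — skip
    Kent black
    Hilo→Napa: Napa black — skip
    Elko gray
      Fargo gray
        Fargo→Napa: Napa black — skip
        Fargo→Dover: Dover is gray → back edge
Back edge closes the cycle Dover → Hilo → Elko → Fargo → Dover; its vertices are {Elko, Hilo, Dover, Fargo}.

Elko, Hilo, Dover, Fargo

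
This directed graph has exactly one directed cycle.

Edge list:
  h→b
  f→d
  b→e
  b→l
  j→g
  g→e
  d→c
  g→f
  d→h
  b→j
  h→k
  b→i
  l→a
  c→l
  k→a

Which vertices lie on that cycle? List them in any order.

b, d, f, g, h, j

DFS with gray/black marking from d:
d gray
  c gray
    l gray
      a gray
      a black
    l black
  c black
  h gray
    k gray
      k→a: a black — skip
    k black
    b gray
      j gray
        g gray
          e gray
          e black
          f gray
            f→d: d is gray → back edge
Back edge closes the cycle d → h → b → j → g → f → d; its vertices are {b, d, f, g, h, j}.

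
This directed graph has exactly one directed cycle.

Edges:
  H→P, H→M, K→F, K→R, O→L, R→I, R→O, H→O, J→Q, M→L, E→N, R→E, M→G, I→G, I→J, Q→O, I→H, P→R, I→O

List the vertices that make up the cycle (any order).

H, I, P, R

DFS with gray/black marking from R:
R gray
  E gray
    N gray
    N black
  E black
  I gray
    J gray
      Q gray
        O gray
          L gray
          L black
        O black
      Q black
    J black
    G gray
    G black
    I→O: O black — skip
    H gray
      P gray
        P→R: R is gray → back edge
Back edge closes the cycle R → I → H → P → R; its vertices are {H, I, P, R}.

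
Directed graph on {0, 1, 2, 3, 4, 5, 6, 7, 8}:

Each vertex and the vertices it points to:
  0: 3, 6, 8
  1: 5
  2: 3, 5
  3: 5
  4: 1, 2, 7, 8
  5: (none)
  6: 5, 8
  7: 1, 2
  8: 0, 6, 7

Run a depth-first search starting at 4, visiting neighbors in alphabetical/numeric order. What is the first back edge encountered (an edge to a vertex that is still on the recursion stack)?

6→8

DFS from 4 (visiting neighbors in alphabetical/numeric order); mark gray on enter, black on exit:
4 gray
  1 gray
    5 gray
    5 black
  1 black
  2 gray
    3 gray
      3→5: 5 black — skip
    3 black
    2→5: 5 black — skip
  2 black
  7 gray
    7→1: 1 black — skip
    7→2: 2 black — skip
  7 black
  8 gray
    0 gray
      0→3: 3 black — skip
      6 gray
        6→5: 5 black — skip
        6→8: 8 is gray → back edge
First back edge: 6 → 8.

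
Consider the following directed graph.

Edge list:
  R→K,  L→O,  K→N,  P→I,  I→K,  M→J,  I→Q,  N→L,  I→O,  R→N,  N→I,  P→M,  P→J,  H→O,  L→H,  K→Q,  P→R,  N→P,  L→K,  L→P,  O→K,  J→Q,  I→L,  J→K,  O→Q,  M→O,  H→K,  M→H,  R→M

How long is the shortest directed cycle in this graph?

3

For each vertex v, BFS finds the shortest path from v back to v.
The shortest such closed walk is P → R → N → P, length 3.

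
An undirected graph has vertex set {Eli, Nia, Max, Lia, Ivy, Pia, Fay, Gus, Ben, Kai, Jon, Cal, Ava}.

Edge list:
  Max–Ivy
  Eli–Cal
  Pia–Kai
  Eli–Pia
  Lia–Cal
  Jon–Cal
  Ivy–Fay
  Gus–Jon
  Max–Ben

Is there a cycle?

No

DFS, tracking each vertex's parent; an edge to a visited non-parent vertex closes a cycle.
Start from Ava:
visit Ava (parent –)
visit Eli (parent –)
  visit Cal (parent Eli)
    visit Lia (parent Cal)
      Lia–Cal: parent, skip
    Cal–Eli: parent, skip
    visit Jon (parent Cal)
      visit Gus (parent Jon)
        Gus–Jon: parent, skip
      Jon–Cal: parent, skip
  visit Pia (parent Eli)
    Pia–Eli: parent, skip
    visit Kai (parent Pia)
      Kai–Pia: parent, skip
visit Nia (parent –)
visit Max (parent –)
  visit Ivy (parent Max)
    Ivy–Max: parent, skip
    visit Fay (parent Ivy)
      Fay–Ivy: parent, skip
  visit Ben (parent Max)
    Ben–Max: parent, skip
No non-parent visited neighbor found — the graph is a forest.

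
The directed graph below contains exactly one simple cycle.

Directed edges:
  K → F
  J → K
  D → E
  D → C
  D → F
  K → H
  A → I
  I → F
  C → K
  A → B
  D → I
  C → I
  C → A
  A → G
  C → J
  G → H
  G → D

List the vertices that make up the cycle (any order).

A, C, D, G

DFS with gray/black marking from D:
D gray
  I gray
    F gray
    F black
  I black
  D→F: F black — skip
  C gray
    K gray
      H gray
      H black
      K→F: F black — skip
    K black
    J gray
      J→K: K black — skip
    J black
    C→I: I black — skip
    A gray
      A→I: I black — skip
      B gray
      B black
      G gray
        G→D: D is gray → back edge
Back edge closes the cycle D → C → A → G → D; its vertices are {A, C, D, G}.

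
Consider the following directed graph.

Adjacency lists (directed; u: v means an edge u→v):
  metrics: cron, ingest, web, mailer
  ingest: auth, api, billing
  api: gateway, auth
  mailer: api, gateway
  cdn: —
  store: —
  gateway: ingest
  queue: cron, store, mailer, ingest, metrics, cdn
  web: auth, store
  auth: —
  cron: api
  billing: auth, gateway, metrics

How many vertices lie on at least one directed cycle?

7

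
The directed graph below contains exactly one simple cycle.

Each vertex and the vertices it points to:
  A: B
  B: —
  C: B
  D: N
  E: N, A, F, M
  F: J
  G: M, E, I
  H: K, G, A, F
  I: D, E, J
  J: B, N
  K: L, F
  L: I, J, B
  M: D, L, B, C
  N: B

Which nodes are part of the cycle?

E, I, L, M

DFS with gray/black marking from I:
I gray
  D gray
    N gray
      B gray
      B black
    N black
  D black
  E gray
    E→N: N black — skip
    A gray
      A→B: B black — skip
    A black
    F gray
      J gray
        J→B: B black — skip
        J→N: N black — skip
      J black
    F black
    M gray
      M→D: D black — skip
      L gray
        L→I: I is gray → back edge
Back edge closes the cycle I → E → M → L → I; its vertices are {E, I, L, M}.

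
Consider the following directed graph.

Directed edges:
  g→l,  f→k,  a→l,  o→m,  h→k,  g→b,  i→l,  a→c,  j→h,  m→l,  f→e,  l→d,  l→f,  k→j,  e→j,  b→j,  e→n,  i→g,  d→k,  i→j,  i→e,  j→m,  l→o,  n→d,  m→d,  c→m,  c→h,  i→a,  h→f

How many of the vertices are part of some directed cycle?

10

A vertex is on a directed cycle iff it belongs to a strongly connected component of size ≥ 2 (or has a self-loop).
The vertices on cycles are {d, e, f, h, j, k, l, m, n, o} — 10 in total.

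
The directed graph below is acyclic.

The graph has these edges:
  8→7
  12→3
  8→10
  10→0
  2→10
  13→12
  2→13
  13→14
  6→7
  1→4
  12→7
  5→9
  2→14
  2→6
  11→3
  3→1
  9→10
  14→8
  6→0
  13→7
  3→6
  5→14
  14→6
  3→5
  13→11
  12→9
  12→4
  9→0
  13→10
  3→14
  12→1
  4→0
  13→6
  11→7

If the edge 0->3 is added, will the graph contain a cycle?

Adding 0→3 creates a cycle iff 3 can already reach 0.
Path from 3: 3 → 6 → 0.
So 3 → … → 0 → 3 is a cycle.

Yes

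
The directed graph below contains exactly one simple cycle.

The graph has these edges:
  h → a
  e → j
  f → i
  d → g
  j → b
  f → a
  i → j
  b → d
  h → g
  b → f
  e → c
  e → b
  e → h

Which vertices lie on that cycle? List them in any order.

b, f, i, j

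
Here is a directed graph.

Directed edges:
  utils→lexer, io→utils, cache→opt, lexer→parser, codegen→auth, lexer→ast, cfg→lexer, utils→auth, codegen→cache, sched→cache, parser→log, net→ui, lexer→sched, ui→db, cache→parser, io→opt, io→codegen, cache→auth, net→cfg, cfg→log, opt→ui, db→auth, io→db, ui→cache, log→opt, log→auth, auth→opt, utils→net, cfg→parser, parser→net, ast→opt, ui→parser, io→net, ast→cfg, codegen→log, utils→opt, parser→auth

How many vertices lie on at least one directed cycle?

12

A vertex is on a directed cycle iff it belongs to a strongly connected component of size ≥ 2 (or has a self-loop).
The vertices on cycles are {db, ui, ast, cfg, log, net, opt, auth, cache, lexer, sched, parser} — 12 in total.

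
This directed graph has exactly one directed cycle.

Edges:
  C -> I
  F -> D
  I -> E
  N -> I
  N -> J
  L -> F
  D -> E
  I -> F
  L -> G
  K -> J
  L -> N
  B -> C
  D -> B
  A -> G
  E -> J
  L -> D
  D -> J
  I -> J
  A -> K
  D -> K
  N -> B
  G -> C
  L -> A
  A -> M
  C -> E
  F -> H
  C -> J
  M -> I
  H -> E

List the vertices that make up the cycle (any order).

B, C, D, F, I

DFS with gray/black marking from F:
F gray
  H gray
    E gray
      J gray
      J black
    E black
  H black
  D gray
    D→J: J black — skip
    B gray
      C gray
        C→J: J black — skip
        C→E: E black — skip
        I gray
          I→E: E black — skip
          I→F: F is gray → back edge
Back edge closes the cycle F → D → B → C → I → F; its vertices are {B, C, D, F, I}.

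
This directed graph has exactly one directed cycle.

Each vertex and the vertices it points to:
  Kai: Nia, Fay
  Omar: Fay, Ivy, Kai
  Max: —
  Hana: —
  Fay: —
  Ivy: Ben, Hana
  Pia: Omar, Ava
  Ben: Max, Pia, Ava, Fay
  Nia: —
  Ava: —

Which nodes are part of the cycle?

Ben, Ivy, Pia, Omar

DFS with gray/black marking from Ivy:
Ivy gray
  Ben gray
    Max gray
    Max black
    Pia gray
      Omar gray
        Fay gray
        Fay black
        Omar→Ivy: Ivy is gray → back edge
Back edge closes the cycle Ivy → Ben → Pia → Omar → Ivy; its vertices are {Ben, Ivy, Pia, Omar}.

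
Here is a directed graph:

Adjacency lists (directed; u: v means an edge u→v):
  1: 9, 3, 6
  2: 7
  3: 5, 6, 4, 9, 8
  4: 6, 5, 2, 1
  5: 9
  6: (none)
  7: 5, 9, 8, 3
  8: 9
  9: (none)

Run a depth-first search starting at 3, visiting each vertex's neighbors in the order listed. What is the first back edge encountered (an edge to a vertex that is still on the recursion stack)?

7->3

DFS from 3 (visiting each vertex's neighbors in the order listed); mark gray on enter, black on exit:
3 gray
  5 gray
    9 gray
    9 black
  5 black
  6 gray
  6 black
  4 gray
    4→6: 6 black — skip
    4→5: 5 black — skip
    2 gray
      7 gray
        7→5: 5 black — skip
        7→9: 9 black — skip
        8 gray
          8→9: 9 black — skip
        8 black
        7→3: 3 is gray → back edge
First back edge: 7 → 3.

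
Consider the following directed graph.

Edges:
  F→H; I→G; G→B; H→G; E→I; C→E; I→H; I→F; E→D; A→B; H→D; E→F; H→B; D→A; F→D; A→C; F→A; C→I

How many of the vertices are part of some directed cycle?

A vertex is on a directed cycle iff it belongs to a strongly connected component of size ≥ 2 (or has a self-loop).
The vertices on cycles are {A, C, D, E, F, H, I} — 7 in total.

7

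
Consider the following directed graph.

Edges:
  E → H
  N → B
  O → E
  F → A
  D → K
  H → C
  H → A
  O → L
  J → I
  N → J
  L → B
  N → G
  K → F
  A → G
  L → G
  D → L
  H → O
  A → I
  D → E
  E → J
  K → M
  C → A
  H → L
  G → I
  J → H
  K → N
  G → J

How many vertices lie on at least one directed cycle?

8

A vertex is on a directed cycle iff it belongs to a strongly connected component of size ≥ 2 (or has a self-loop).
The vertices on cycles are {A, C, E, G, H, J, L, O} — 8 in total.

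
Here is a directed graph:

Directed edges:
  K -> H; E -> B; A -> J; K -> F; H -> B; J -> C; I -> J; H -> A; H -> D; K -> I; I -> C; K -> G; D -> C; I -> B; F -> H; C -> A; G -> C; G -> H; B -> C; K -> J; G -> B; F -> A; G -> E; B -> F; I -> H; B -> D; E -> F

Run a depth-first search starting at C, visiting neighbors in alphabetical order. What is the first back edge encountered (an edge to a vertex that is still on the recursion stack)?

DFS from C (visiting neighbors in alphabetical order); mark gray on enter, black on exit:
C gray
  A gray
    J gray
      J→C: C is gray → back edge
First back edge: J → C.

J->C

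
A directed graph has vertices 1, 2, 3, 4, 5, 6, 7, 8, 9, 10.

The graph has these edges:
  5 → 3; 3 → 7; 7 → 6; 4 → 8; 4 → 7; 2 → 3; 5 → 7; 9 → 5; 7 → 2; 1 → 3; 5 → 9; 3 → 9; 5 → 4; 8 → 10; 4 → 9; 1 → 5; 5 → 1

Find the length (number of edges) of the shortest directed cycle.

2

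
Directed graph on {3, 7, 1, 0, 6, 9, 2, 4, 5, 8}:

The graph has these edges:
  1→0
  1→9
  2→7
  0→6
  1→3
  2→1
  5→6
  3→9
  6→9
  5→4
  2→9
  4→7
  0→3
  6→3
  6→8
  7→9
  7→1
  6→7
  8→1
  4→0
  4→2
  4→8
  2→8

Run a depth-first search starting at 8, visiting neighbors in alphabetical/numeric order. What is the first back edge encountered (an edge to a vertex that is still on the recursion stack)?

7→1

DFS from 8 (visiting neighbors in alphabetical/numeric order); mark gray on enter, black on exit:
8 gray
  1 gray
    0 gray
      3 gray
        9 gray
        9 black
      3 black
      6 gray
        6→3: 3 black — skip
        7 gray
          7→1: 1 is gray → back edge
First back edge: 7 → 1.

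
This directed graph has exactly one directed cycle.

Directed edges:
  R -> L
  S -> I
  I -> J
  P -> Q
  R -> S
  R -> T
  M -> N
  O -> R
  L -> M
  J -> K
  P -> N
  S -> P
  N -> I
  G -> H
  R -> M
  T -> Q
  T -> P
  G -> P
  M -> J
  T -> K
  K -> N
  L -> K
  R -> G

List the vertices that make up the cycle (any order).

DFS with gray/black marking from I:
I gray
  J gray
    K gray
      N gray
        N→I: I is gray → back edge
Back edge closes the cycle I → J → K → N → I; its vertices are {I, J, K, N}.

I, J, K, N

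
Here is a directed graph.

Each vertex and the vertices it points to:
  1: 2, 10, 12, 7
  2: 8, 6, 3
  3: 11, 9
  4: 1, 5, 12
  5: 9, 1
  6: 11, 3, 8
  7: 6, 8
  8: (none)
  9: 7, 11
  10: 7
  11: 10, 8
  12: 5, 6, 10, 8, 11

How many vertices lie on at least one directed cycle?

A vertex is on a directed cycle iff it belongs to a strongly connected component of size ≥ 2 (or has a self-loop).
The vertices on cycles are {1, 3, 5, 6, 7, 9, 10, 11, 12} — 9 in total.

9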